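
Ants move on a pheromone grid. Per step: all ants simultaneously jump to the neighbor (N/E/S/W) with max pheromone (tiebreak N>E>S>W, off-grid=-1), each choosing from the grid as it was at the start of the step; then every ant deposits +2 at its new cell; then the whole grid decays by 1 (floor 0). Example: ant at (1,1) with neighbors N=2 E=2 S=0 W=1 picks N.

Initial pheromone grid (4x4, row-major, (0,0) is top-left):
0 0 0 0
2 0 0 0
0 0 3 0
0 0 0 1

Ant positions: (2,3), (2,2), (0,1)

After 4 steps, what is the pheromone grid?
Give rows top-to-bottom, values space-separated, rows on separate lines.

After step 1: ants at (2,2),(1,2),(0,2)
  0 0 1 0
  1 0 1 0
  0 0 4 0
  0 0 0 0
After step 2: ants at (1,2),(2,2),(1,2)
  0 0 0 0
  0 0 4 0
  0 0 5 0
  0 0 0 0
After step 3: ants at (2,2),(1,2),(2,2)
  0 0 0 0
  0 0 5 0
  0 0 8 0
  0 0 0 0
After step 4: ants at (1,2),(2,2),(1,2)
  0 0 0 0
  0 0 8 0
  0 0 9 0
  0 0 0 0

0 0 0 0
0 0 8 0
0 0 9 0
0 0 0 0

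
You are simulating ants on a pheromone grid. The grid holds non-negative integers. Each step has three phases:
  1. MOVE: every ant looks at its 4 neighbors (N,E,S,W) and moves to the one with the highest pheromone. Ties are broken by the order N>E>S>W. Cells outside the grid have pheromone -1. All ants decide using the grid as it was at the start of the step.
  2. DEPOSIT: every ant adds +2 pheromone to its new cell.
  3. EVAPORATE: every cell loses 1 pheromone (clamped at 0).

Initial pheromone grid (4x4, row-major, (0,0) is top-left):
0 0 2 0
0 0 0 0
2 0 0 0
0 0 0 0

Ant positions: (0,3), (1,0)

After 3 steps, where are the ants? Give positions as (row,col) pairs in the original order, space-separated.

Step 1: ant0:(0,3)->W->(0,2) | ant1:(1,0)->S->(2,0)
  grid max=3 at (0,2)
Step 2: ant0:(0,2)->E->(0,3) | ant1:(2,0)->N->(1,0)
  grid max=2 at (0,2)
Step 3: ant0:(0,3)->W->(0,2) | ant1:(1,0)->S->(2,0)
  grid max=3 at (0,2)

(0,2) (2,0)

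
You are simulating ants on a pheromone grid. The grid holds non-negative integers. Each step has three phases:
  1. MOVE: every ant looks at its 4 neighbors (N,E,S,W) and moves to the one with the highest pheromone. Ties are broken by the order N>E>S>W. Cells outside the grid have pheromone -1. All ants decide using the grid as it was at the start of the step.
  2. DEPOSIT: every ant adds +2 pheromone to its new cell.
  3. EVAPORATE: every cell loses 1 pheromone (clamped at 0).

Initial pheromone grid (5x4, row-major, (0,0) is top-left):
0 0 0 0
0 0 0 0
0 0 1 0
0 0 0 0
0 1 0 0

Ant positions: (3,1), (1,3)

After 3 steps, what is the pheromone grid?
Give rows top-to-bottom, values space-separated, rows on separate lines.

After step 1: ants at (4,1),(0,3)
  0 0 0 1
  0 0 0 0
  0 0 0 0
  0 0 0 0
  0 2 0 0
After step 2: ants at (3,1),(1,3)
  0 0 0 0
  0 0 0 1
  0 0 0 0
  0 1 0 0
  0 1 0 0
After step 3: ants at (4,1),(0,3)
  0 0 0 1
  0 0 0 0
  0 0 0 0
  0 0 0 0
  0 2 0 0

0 0 0 1
0 0 0 0
0 0 0 0
0 0 0 0
0 2 0 0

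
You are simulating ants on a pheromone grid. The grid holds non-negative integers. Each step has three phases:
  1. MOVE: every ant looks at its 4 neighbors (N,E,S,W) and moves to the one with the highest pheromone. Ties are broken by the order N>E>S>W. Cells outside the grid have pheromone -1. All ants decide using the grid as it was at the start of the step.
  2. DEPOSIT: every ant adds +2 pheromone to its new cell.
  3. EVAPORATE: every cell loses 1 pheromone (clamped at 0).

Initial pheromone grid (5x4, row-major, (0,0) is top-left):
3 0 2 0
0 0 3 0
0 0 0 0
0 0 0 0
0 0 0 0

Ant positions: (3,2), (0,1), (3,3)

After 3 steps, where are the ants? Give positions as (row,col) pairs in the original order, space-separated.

Step 1: ant0:(3,2)->N->(2,2) | ant1:(0,1)->W->(0,0) | ant2:(3,3)->N->(2,3)
  grid max=4 at (0,0)
Step 2: ant0:(2,2)->N->(1,2) | ant1:(0,0)->E->(0,1) | ant2:(2,3)->W->(2,2)
  grid max=3 at (0,0)
Step 3: ant0:(1,2)->S->(2,2) | ant1:(0,1)->W->(0,0) | ant2:(2,2)->N->(1,2)
  grid max=4 at (0,0)

(2,2) (0,0) (1,2)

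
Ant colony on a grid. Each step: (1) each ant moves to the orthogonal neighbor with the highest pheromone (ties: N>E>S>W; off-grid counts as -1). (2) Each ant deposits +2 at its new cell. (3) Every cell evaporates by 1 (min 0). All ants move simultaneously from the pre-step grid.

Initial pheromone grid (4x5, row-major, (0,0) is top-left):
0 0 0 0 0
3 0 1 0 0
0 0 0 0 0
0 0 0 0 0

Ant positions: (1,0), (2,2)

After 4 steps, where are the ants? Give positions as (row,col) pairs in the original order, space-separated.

Step 1: ant0:(1,0)->N->(0,0) | ant1:(2,2)->N->(1,2)
  grid max=2 at (1,0)
Step 2: ant0:(0,0)->S->(1,0) | ant1:(1,2)->N->(0,2)
  grid max=3 at (1,0)
Step 3: ant0:(1,0)->N->(0,0) | ant1:(0,2)->S->(1,2)
  grid max=2 at (1,0)
Step 4: ant0:(0,0)->S->(1,0) | ant1:(1,2)->N->(0,2)
  grid max=3 at (1,0)

(1,0) (0,2)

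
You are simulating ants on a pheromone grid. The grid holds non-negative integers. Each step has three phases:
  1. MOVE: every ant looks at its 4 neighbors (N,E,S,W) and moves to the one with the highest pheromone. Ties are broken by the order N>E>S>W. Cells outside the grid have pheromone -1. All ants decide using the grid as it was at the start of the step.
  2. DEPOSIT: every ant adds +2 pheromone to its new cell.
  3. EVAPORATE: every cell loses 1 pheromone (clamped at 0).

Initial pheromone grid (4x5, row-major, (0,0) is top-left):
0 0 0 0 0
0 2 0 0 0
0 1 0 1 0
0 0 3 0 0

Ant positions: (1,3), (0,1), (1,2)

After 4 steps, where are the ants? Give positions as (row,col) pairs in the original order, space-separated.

Step 1: ant0:(1,3)->S->(2,3) | ant1:(0,1)->S->(1,1) | ant2:(1,2)->W->(1,1)
  grid max=5 at (1,1)
Step 2: ant0:(2,3)->N->(1,3) | ant1:(1,1)->N->(0,1) | ant2:(1,1)->N->(0,1)
  grid max=4 at (1,1)
Step 3: ant0:(1,3)->S->(2,3) | ant1:(0,1)->S->(1,1) | ant2:(0,1)->S->(1,1)
  grid max=7 at (1,1)
Step 4: ant0:(2,3)->N->(1,3) | ant1:(1,1)->N->(0,1) | ant2:(1,1)->N->(0,1)
  grid max=6 at (1,1)

(1,3) (0,1) (0,1)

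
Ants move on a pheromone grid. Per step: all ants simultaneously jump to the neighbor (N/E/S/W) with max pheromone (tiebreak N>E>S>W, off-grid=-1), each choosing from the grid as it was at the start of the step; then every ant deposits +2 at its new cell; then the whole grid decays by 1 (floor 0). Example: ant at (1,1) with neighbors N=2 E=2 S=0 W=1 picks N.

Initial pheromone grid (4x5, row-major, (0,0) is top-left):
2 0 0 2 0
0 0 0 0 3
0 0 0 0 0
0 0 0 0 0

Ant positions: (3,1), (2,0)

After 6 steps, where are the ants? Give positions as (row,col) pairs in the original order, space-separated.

Step 1: ant0:(3,1)->N->(2,1) | ant1:(2,0)->N->(1,0)
  grid max=2 at (1,4)
Step 2: ant0:(2,1)->N->(1,1) | ant1:(1,0)->N->(0,0)
  grid max=2 at (0,0)
Step 3: ant0:(1,1)->N->(0,1) | ant1:(0,0)->E->(0,1)
  grid max=3 at (0,1)
Step 4: ant0:(0,1)->W->(0,0) | ant1:(0,1)->W->(0,0)
  grid max=4 at (0,0)
Step 5: ant0:(0,0)->E->(0,1) | ant1:(0,0)->E->(0,1)
  grid max=5 at (0,1)
Step 6: ant0:(0,1)->W->(0,0) | ant1:(0,1)->W->(0,0)
  grid max=6 at (0,0)

(0,0) (0,0)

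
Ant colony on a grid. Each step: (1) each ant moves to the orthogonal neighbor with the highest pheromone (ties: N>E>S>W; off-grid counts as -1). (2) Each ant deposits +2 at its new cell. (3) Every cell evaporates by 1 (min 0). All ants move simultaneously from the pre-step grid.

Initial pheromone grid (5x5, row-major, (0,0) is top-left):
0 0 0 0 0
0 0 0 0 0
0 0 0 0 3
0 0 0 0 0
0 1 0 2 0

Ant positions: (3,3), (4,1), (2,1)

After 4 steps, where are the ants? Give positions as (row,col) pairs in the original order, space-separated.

Step 1: ant0:(3,3)->S->(4,3) | ant1:(4,1)->N->(3,1) | ant2:(2,1)->N->(1,1)
  grid max=3 at (4,3)
Step 2: ant0:(4,3)->N->(3,3) | ant1:(3,1)->N->(2,1) | ant2:(1,1)->N->(0,1)
  grid max=2 at (4,3)
Step 3: ant0:(3,3)->S->(4,3) | ant1:(2,1)->N->(1,1) | ant2:(0,1)->E->(0,2)
  grid max=3 at (4,3)
Step 4: ant0:(4,3)->N->(3,3) | ant1:(1,1)->N->(0,1) | ant2:(0,2)->E->(0,3)
  grid max=2 at (4,3)

(3,3) (0,1) (0,3)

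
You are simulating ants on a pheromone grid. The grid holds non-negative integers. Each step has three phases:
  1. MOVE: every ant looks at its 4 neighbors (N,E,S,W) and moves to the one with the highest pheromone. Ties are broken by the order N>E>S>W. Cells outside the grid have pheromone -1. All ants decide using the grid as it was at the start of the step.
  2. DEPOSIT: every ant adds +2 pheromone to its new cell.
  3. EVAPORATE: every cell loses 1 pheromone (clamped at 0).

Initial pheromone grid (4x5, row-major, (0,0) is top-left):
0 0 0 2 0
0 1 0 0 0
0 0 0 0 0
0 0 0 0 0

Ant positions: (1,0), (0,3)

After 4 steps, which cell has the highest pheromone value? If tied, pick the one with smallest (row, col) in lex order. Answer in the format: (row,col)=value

Step 1: ant0:(1,0)->E->(1,1) | ant1:(0,3)->E->(0,4)
  grid max=2 at (1,1)
Step 2: ant0:(1,1)->N->(0,1) | ant1:(0,4)->W->(0,3)
  grid max=2 at (0,3)
Step 3: ant0:(0,1)->S->(1,1) | ant1:(0,3)->E->(0,4)
  grid max=2 at (1,1)
Step 4: ant0:(1,1)->N->(0,1) | ant1:(0,4)->W->(0,3)
  grid max=2 at (0,3)
Final grid:
  0 1 0 2 0
  0 1 0 0 0
  0 0 0 0 0
  0 0 0 0 0
Max pheromone 2 at (0,3)

Answer: (0,3)=2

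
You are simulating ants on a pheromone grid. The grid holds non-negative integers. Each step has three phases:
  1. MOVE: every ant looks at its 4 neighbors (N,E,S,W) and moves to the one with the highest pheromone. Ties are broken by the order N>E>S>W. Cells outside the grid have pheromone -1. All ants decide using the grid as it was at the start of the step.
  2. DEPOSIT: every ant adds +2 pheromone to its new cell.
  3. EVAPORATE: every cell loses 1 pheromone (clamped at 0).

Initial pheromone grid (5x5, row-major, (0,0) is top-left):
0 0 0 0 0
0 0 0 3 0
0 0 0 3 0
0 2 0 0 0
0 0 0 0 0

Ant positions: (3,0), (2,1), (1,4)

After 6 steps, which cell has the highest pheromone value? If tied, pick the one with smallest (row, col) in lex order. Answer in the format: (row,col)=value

Answer: (3,1)=8

Derivation:
Step 1: ant0:(3,0)->E->(3,1) | ant1:(2,1)->S->(3,1) | ant2:(1,4)->W->(1,3)
  grid max=5 at (3,1)
Step 2: ant0:(3,1)->N->(2,1) | ant1:(3,1)->N->(2,1) | ant2:(1,3)->S->(2,3)
  grid max=4 at (3,1)
Step 3: ant0:(2,1)->S->(3,1) | ant1:(2,1)->S->(3,1) | ant2:(2,3)->N->(1,3)
  grid max=7 at (3,1)
Step 4: ant0:(3,1)->N->(2,1) | ant1:(3,1)->N->(2,1) | ant2:(1,3)->S->(2,3)
  grid max=6 at (3,1)
Step 5: ant0:(2,1)->S->(3,1) | ant1:(2,1)->S->(3,1) | ant2:(2,3)->N->(1,3)
  grid max=9 at (3,1)
Step 6: ant0:(3,1)->N->(2,1) | ant1:(3,1)->N->(2,1) | ant2:(1,3)->S->(2,3)
  grid max=8 at (3,1)
Final grid:
  0 0 0 0 0
  0 0 0 3 0
  0 7 0 3 0
  0 8 0 0 0
  0 0 0 0 0
Max pheromone 8 at (3,1)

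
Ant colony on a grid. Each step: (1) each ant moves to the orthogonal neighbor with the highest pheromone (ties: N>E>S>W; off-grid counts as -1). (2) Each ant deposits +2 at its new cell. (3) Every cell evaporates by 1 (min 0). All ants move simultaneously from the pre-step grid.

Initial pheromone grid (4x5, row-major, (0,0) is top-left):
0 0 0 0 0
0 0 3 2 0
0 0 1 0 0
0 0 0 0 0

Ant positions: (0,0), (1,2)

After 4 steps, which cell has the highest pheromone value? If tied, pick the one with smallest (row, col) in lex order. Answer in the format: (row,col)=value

Step 1: ant0:(0,0)->E->(0,1) | ant1:(1,2)->E->(1,3)
  grid max=3 at (1,3)
Step 2: ant0:(0,1)->E->(0,2) | ant1:(1,3)->W->(1,2)
  grid max=3 at (1,2)
Step 3: ant0:(0,2)->S->(1,2) | ant1:(1,2)->E->(1,3)
  grid max=4 at (1,2)
Step 4: ant0:(1,2)->E->(1,3) | ant1:(1,3)->W->(1,2)
  grid max=5 at (1,2)
Final grid:
  0 0 0 0 0
  0 0 5 4 0
  0 0 0 0 0
  0 0 0 0 0
Max pheromone 5 at (1,2)

Answer: (1,2)=5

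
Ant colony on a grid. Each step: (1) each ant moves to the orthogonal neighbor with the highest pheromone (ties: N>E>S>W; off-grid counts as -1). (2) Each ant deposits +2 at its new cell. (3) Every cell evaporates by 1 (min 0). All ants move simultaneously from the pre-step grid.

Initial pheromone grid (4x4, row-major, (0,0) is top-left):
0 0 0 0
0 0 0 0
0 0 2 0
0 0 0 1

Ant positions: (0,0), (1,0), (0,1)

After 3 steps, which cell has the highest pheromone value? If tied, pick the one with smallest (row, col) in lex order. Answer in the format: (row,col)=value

Answer: (0,1)=5

Derivation:
Step 1: ant0:(0,0)->E->(0,1) | ant1:(1,0)->N->(0,0) | ant2:(0,1)->E->(0,2)
  grid max=1 at (0,0)
Step 2: ant0:(0,1)->E->(0,2) | ant1:(0,0)->E->(0,1) | ant2:(0,2)->W->(0,1)
  grid max=4 at (0,1)
Step 3: ant0:(0,2)->W->(0,1) | ant1:(0,1)->E->(0,2) | ant2:(0,1)->E->(0,2)
  grid max=5 at (0,1)
Final grid:
  0 5 5 0
  0 0 0 0
  0 0 0 0
  0 0 0 0
Max pheromone 5 at (0,1)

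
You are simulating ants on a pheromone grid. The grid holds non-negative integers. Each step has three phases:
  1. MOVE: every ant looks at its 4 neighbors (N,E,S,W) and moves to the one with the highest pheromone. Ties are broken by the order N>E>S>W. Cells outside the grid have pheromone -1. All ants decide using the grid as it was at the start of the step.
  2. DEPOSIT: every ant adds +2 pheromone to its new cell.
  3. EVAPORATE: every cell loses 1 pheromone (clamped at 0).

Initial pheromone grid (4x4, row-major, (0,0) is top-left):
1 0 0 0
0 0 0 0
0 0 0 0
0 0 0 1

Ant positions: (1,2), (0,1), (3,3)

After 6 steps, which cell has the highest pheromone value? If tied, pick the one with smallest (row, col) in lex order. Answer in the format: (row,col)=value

Step 1: ant0:(1,2)->N->(0,2) | ant1:(0,1)->W->(0,0) | ant2:(3,3)->N->(2,3)
  grid max=2 at (0,0)
Step 2: ant0:(0,2)->E->(0,3) | ant1:(0,0)->E->(0,1) | ant2:(2,3)->N->(1,3)
  grid max=1 at (0,0)
Step 3: ant0:(0,3)->S->(1,3) | ant1:(0,1)->W->(0,0) | ant2:(1,3)->N->(0,3)
  grid max=2 at (0,0)
Step 4: ant0:(1,3)->N->(0,3) | ant1:(0,0)->E->(0,1) | ant2:(0,3)->S->(1,3)
  grid max=3 at (0,3)
Step 5: ant0:(0,3)->S->(1,3) | ant1:(0,1)->W->(0,0) | ant2:(1,3)->N->(0,3)
  grid max=4 at (0,3)
Step 6: ant0:(1,3)->N->(0,3) | ant1:(0,0)->E->(0,1) | ant2:(0,3)->S->(1,3)
  grid max=5 at (0,3)
Final grid:
  1 1 0 5
  0 0 0 5
  0 0 0 0
  0 0 0 0
Max pheromone 5 at (0,3)

Answer: (0,3)=5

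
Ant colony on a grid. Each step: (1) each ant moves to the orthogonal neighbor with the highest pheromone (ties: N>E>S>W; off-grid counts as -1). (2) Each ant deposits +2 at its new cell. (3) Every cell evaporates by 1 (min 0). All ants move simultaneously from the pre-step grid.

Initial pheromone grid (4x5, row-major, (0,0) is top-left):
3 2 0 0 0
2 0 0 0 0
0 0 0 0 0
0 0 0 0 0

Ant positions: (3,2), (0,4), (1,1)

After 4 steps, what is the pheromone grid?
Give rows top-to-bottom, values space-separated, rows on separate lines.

After step 1: ants at (2,2),(1,4),(0,1)
  2 3 0 0 0
  1 0 0 0 1
  0 0 1 0 0
  0 0 0 0 0
After step 2: ants at (1,2),(0,4),(0,0)
  3 2 0 0 1
  0 0 1 0 0
  0 0 0 0 0
  0 0 0 0 0
After step 3: ants at (0,2),(1,4),(0,1)
  2 3 1 0 0
  0 0 0 0 1
  0 0 0 0 0
  0 0 0 0 0
After step 4: ants at (0,1),(0,4),(0,0)
  3 4 0 0 1
  0 0 0 0 0
  0 0 0 0 0
  0 0 0 0 0

3 4 0 0 1
0 0 0 0 0
0 0 0 0 0
0 0 0 0 0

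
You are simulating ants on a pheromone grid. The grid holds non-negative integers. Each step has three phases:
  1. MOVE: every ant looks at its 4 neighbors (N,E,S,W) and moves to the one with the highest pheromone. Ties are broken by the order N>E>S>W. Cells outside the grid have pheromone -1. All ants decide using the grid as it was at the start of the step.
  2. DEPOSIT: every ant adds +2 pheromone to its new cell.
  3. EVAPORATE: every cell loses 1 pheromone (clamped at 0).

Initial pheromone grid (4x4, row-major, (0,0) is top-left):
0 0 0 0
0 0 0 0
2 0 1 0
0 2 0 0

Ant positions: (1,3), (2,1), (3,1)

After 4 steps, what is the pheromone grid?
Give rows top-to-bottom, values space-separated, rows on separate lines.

After step 1: ants at (0,3),(3,1),(2,1)
  0 0 0 1
  0 0 0 0
  1 1 0 0
  0 3 0 0
After step 2: ants at (1,3),(2,1),(3,1)
  0 0 0 0
  0 0 0 1
  0 2 0 0
  0 4 0 0
After step 3: ants at (0,3),(3,1),(2,1)
  0 0 0 1
  0 0 0 0
  0 3 0 0
  0 5 0 0
After step 4: ants at (1,3),(2,1),(3,1)
  0 0 0 0
  0 0 0 1
  0 4 0 0
  0 6 0 0

0 0 0 0
0 0 0 1
0 4 0 0
0 6 0 0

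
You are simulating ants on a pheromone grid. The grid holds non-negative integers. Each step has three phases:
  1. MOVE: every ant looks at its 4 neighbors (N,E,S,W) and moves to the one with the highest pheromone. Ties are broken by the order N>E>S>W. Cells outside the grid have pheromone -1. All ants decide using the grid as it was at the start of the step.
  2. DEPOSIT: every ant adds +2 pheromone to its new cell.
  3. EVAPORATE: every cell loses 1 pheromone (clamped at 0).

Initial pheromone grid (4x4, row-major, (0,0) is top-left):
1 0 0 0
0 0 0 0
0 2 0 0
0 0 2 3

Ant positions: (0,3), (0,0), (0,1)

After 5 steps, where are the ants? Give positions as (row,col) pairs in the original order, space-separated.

Step 1: ant0:(0,3)->S->(1,3) | ant1:(0,0)->E->(0,1) | ant2:(0,1)->W->(0,0)
  grid max=2 at (0,0)
Step 2: ant0:(1,3)->N->(0,3) | ant1:(0,1)->W->(0,0) | ant2:(0,0)->E->(0,1)
  grid max=3 at (0,0)
Step 3: ant0:(0,3)->S->(1,3) | ant1:(0,0)->E->(0,1) | ant2:(0,1)->W->(0,0)
  grid max=4 at (0,0)
Step 4: ant0:(1,3)->N->(0,3) | ant1:(0,1)->W->(0,0) | ant2:(0,0)->E->(0,1)
  grid max=5 at (0,0)
Step 5: ant0:(0,3)->S->(1,3) | ant1:(0,0)->E->(0,1) | ant2:(0,1)->W->(0,0)
  grid max=6 at (0,0)

(1,3) (0,1) (0,0)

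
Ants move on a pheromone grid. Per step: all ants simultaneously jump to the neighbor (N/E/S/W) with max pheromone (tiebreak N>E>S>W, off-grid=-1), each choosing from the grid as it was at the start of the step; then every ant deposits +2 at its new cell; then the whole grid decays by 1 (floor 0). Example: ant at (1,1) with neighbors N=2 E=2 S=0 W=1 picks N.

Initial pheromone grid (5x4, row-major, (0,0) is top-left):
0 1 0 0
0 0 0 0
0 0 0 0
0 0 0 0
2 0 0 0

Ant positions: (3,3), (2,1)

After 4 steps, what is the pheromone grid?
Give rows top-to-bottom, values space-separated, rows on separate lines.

After step 1: ants at (2,3),(1,1)
  0 0 0 0
  0 1 0 0
  0 0 0 1
  0 0 0 0
  1 0 0 0
After step 2: ants at (1,3),(0,1)
  0 1 0 0
  0 0 0 1
  0 0 0 0
  0 0 0 0
  0 0 0 0
After step 3: ants at (0,3),(0,2)
  0 0 1 1
  0 0 0 0
  0 0 0 0
  0 0 0 0
  0 0 0 0
After step 4: ants at (0,2),(0,3)
  0 0 2 2
  0 0 0 0
  0 0 0 0
  0 0 0 0
  0 0 0 0

0 0 2 2
0 0 0 0
0 0 0 0
0 0 0 0
0 0 0 0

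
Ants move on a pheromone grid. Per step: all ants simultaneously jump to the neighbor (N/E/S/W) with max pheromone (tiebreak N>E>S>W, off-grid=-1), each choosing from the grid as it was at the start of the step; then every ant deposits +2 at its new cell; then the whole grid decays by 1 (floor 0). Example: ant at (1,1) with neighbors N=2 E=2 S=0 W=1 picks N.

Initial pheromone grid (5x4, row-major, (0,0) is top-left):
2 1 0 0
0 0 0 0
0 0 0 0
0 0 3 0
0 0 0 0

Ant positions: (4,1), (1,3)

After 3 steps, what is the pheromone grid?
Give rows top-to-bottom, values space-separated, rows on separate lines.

After step 1: ants at (3,1),(0,3)
  1 0 0 1
  0 0 0 0
  0 0 0 0
  0 1 2 0
  0 0 0 0
After step 2: ants at (3,2),(1,3)
  0 0 0 0
  0 0 0 1
  0 0 0 0
  0 0 3 0
  0 0 0 0
After step 3: ants at (2,2),(0,3)
  0 0 0 1
  0 0 0 0
  0 0 1 0
  0 0 2 0
  0 0 0 0

0 0 0 1
0 0 0 0
0 0 1 0
0 0 2 0
0 0 0 0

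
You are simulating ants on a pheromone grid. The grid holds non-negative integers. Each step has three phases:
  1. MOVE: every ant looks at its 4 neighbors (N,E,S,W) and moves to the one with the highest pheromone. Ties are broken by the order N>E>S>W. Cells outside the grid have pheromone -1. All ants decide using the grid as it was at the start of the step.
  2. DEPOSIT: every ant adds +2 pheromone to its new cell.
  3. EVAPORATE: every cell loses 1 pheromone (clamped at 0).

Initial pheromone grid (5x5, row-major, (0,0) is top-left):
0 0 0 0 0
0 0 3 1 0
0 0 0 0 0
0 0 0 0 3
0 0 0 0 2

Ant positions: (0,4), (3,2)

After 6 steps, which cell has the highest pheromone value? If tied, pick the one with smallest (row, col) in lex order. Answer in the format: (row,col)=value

Answer: (1,2)=3

Derivation:
Step 1: ant0:(0,4)->S->(1,4) | ant1:(3,2)->N->(2,2)
  grid max=2 at (1,2)
Step 2: ant0:(1,4)->N->(0,4) | ant1:(2,2)->N->(1,2)
  grid max=3 at (1,2)
Step 3: ant0:(0,4)->S->(1,4) | ant1:(1,2)->N->(0,2)
  grid max=2 at (1,2)
Step 4: ant0:(1,4)->N->(0,4) | ant1:(0,2)->S->(1,2)
  grid max=3 at (1,2)
Step 5: ant0:(0,4)->S->(1,4) | ant1:(1,2)->N->(0,2)
  grid max=2 at (1,2)
Step 6: ant0:(1,4)->N->(0,4) | ant1:(0,2)->S->(1,2)
  grid max=3 at (1,2)
Final grid:
  0 0 0 0 1
  0 0 3 0 0
  0 0 0 0 0
  0 0 0 0 0
  0 0 0 0 0
Max pheromone 3 at (1,2)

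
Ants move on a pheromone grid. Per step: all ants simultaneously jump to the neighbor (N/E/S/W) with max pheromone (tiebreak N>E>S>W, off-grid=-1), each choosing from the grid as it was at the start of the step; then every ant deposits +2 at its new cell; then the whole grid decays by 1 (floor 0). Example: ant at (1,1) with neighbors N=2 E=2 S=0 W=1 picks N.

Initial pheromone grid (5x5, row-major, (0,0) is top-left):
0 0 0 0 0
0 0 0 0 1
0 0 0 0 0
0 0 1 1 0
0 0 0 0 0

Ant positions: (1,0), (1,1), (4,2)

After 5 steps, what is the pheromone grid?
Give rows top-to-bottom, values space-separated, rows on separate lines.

After step 1: ants at (0,0),(0,1),(3,2)
  1 1 0 0 0
  0 0 0 0 0
  0 0 0 0 0
  0 0 2 0 0
  0 0 0 0 0
After step 2: ants at (0,1),(0,0),(2,2)
  2 2 0 0 0
  0 0 0 0 0
  0 0 1 0 0
  0 0 1 0 0
  0 0 0 0 0
After step 3: ants at (0,0),(0,1),(3,2)
  3 3 0 0 0
  0 0 0 0 0
  0 0 0 0 0
  0 0 2 0 0
  0 0 0 0 0
After step 4: ants at (0,1),(0,0),(2,2)
  4 4 0 0 0
  0 0 0 0 0
  0 0 1 0 0
  0 0 1 0 0
  0 0 0 0 0
After step 5: ants at (0,0),(0,1),(3,2)
  5 5 0 0 0
  0 0 0 0 0
  0 0 0 0 0
  0 0 2 0 0
  0 0 0 0 0

5 5 0 0 0
0 0 0 0 0
0 0 0 0 0
0 0 2 0 0
0 0 0 0 0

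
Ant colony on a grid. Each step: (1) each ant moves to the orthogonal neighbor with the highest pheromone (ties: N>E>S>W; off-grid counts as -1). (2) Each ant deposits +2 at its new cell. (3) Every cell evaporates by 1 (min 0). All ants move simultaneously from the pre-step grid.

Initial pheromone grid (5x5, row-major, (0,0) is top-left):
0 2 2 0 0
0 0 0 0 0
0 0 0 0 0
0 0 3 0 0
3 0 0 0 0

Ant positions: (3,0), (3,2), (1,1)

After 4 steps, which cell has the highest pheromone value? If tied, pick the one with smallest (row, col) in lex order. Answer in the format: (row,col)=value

Step 1: ant0:(3,0)->S->(4,0) | ant1:(3,2)->N->(2,2) | ant2:(1,1)->N->(0,1)
  grid max=4 at (4,0)
Step 2: ant0:(4,0)->N->(3,0) | ant1:(2,2)->S->(3,2) | ant2:(0,1)->E->(0,2)
  grid max=3 at (3,2)
Step 3: ant0:(3,0)->S->(4,0) | ant1:(3,2)->N->(2,2) | ant2:(0,2)->W->(0,1)
  grid max=4 at (4,0)
Step 4: ant0:(4,0)->N->(3,0) | ant1:(2,2)->S->(3,2) | ant2:(0,1)->E->(0,2)
  grid max=3 at (3,2)
Final grid:
  0 2 2 0 0
  0 0 0 0 0
  0 0 0 0 0
  1 0 3 0 0
  3 0 0 0 0
Max pheromone 3 at (3,2)

Answer: (3,2)=3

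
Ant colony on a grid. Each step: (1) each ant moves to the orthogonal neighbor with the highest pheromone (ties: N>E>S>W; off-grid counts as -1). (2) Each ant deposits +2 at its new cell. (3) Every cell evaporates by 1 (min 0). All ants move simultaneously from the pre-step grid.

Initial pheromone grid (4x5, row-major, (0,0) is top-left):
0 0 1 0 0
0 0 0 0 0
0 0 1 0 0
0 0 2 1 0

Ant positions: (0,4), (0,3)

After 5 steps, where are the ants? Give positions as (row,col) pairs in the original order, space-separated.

Step 1: ant0:(0,4)->S->(1,4) | ant1:(0,3)->W->(0,2)
  grid max=2 at (0,2)
Step 2: ant0:(1,4)->N->(0,4) | ant1:(0,2)->E->(0,3)
  grid max=1 at (0,2)
Step 3: ant0:(0,4)->W->(0,3) | ant1:(0,3)->E->(0,4)
  grid max=2 at (0,3)
Step 4: ant0:(0,3)->E->(0,4) | ant1:(0,4)->W->(0,3)
  grid max=3 at (0,3)
Step 5: ant0:(0,4)->W->(0,3) | ant1:(0,3)->E->(0,4)
  grid max=4 at (0,3)

(0,3) (0,4)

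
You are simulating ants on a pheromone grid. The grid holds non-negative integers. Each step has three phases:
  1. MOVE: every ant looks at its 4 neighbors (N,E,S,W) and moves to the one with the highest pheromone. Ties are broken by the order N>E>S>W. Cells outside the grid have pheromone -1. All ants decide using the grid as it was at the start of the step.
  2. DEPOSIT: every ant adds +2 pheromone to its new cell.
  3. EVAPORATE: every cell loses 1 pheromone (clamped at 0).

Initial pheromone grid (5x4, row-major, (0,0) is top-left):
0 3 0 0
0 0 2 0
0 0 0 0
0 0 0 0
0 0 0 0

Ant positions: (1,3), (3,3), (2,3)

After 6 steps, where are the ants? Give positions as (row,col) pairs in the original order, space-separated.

Step 1: ant0:(1,3)->W->(1,2) | ant1:(3,3)->N->(2,3) | ant2:(2,3)->N->(1,3)
  grid max=3 at (1,2)
Step 2: ant0:(1,2)->E->(1,3) | ant1:(2,3)->N->(1,3) | ant2:(1,3)->W->(1,2)
  grid max=4 at (1,2)
Step 3: ant0:(1,3)->W->(1,2) | ant1:(1,3)->W->(1,2) | ant2:(1,2)->E->(1,3)
  grid max=7 at (1,2)
Step 4: ant0:(1,2)->E->(1,3) | ant1:(1,2)->E->(1,3) | ant2:(1,3)->W->(1,2)
  grid max=8 at (1,2)
Step 5: ant0:(1,3)->W->(1,2) | ant1:(1,3)->W->(1,2) | ant2:(1,2)->E->(1,3)
  grid max=11 at (1,2)
Step 6: ant0:(1,2)->E->(1,3) | ant1:(1,2)->E->(1,3) | ant2:(1,3)->W->(1,2)
  grid max=12 at (1,2)

(1,3) (1,3) (1,2)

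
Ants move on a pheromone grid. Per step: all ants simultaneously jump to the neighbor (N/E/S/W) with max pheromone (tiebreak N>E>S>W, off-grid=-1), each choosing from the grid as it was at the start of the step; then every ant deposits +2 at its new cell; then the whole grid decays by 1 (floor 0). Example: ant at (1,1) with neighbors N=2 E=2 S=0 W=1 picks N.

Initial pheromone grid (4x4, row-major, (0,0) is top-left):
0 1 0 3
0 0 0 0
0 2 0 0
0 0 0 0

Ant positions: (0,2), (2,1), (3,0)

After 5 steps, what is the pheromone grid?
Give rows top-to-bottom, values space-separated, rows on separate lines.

After step 1: ants at (0,3),(1,1),(2,0)
  0 0 0 4
  0 1 0 0
  1 1 0 0
  0 0 0 0
After step 2: ants at (1,3),(2,1),(2,1)
  0 0 0 3
  0 0 0 1
  0 4 0 0
  0 0 0 0
After step 3: ants at (0,3),(1,1),(1,1)
  0 0 0 4
  0 3 0 0
  0 3 0 0
  0 0 0 0
After step 4: ants at (1,3),(2,1),(2,1)
  0 0 0 3
  0 2 0 1
  0 6 0 0
  0 0 0 0
After step 5: ants at (0,3),(1,1),(1,1)
  0 0 0 4
  0 5 0 0
  0 5 0 0
  0 0 0 0

0 0 0 4
0 5 0 0
0 5 0 0
0 0 0 0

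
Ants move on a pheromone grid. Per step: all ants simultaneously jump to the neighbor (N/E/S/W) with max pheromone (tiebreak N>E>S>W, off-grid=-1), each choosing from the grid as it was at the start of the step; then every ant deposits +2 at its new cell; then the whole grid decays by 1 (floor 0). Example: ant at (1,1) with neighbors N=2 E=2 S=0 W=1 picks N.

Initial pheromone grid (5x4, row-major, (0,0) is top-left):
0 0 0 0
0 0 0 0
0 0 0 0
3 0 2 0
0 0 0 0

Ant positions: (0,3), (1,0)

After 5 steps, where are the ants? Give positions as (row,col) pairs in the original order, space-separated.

Step 1: ant0:(0,3)->S->(1,3) | ant1:(1,0)->N->(0,0)
  grid max=2 at (3,0)
Step 2: ant0:(1,3)->N->(0,3) | ant1:(0,0)->E->(0,1)
  grid max=1 at (0,1)
Step 3: ant0:(0,3)->S->(1,3) | ant1:(0,1)->E->(0,2)
  grid max=1 at (0,2)
Step 4: ant0:(1,3)->N->(0,3) | ant1:(0,2)->E->(0,3)
  grid max=3 at (0,3)
Step 5: ant0:(0,3)->S->(1,3) | ant1:(0,3)->S->(1,3)
  grid max=3 at (1,3)

(1,3) (1,3)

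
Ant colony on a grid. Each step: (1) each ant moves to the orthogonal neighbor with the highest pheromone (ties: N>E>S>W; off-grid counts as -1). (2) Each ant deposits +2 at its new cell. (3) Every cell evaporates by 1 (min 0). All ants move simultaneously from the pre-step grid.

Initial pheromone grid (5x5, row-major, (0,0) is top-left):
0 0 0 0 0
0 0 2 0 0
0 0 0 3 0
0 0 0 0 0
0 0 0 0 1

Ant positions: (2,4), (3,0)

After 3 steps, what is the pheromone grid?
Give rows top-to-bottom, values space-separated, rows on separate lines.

After step 1: ants at (2,3),(2,0)
  0 0 0 0 0
  0 0 1 0 0
  1 0 0 4 0
  0 0 0 0 0
  0 0 0 0 0
After step 2: ants at (1,3),(1,0)
  0 0 0 0 0
  1 0 0 1 0
  0 0 0 3 0
  0 0 0 0 0
  0 0 0 0 0
After step 3: ants at (2,3),(0,0)
  1 0 0 0 0
  0 0 0 0 0
  0 0 0 4 0
  0 0 0 0 0
  0 0 0 0 0

1 0 0 0 0
0 0 0 0 0
0 0 0 4 0
0 0 0 0 0
0 0 0 0 0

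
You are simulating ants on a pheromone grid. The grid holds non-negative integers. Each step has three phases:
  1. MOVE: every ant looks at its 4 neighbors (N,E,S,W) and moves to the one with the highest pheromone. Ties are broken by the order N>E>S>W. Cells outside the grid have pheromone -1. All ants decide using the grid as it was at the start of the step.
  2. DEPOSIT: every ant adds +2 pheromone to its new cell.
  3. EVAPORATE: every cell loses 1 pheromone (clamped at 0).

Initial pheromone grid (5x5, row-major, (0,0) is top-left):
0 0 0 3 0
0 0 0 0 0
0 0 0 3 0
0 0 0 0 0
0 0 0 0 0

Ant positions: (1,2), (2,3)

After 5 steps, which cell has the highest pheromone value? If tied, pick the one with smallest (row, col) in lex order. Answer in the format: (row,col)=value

Answer: (0,3)=6

Derivation:
Step 1: ant0:(1,2)->N->(0,2) | ant1:(2,3)->N->(1,3)
  grid max=2 at (0,3)
Step 2: ant0:(0,2)->E->(0,3) | ant1:(1,3)->N->(0,3)
  grid max=5 at (0,3)
Step 3: ant0:(0,3)->E->(0,4) | ant1:(0,3)->E->(0,4)
  grid max=4 at (0,3)
Step 4: ant0:(0,4)->W->(0,3) | ant1:(0,4)->W->(0,3)
  grid max=7 at (0,3)
Step 5: ant0:(0,3)->E->(0,4) | ant1:(0,3)->E->(0,4)
  grid max=6 at (0,3)
Final grid:
  0 0 0 6 5
  0 0 0 0 0
  0 0 0 0 0
  0 0 0 0 0
  0 0 0 0 0
Max pheromone 6 at (0,3)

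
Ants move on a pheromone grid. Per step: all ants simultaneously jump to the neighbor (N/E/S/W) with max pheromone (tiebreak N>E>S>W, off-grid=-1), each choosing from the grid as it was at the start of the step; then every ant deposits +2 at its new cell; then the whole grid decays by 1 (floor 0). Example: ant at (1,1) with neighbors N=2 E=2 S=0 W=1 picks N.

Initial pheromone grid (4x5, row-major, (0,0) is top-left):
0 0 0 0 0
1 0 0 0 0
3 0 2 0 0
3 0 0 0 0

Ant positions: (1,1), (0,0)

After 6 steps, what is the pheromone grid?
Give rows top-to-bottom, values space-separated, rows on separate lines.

After step 1: ants at (1,0),(1,0)
  0 0 0 0 0
  4 0 0 0 0
  2 0 1 0 0
  2 0 0 0 0
After step 2: ants at (2,0),(2,0)
  0 0 0 0 0
  3 0 0 0 0
  5 0 0 0 0
  1 0 0 0 0
After step 3: ants at (1,0),(1,0)
  0 0 0 0 0
  6 0 0 0 0
  4 0 0 0 0
  0 0 0 0 0
After step 4: ants at (2,0),(2,0)
  0 0 0 0 0
  5 0 0 0 0
  7 0 0 0 0
  0 0 0 0 0
After step 5: ants at (1,0),(1,0)
  0 0 0 0 0
  8 0 0 0 0
  6 0 0 0 0
  0 0 0 0 0
After step 6: ants at (2,0),(2,0)
  0 0 0 0 0
  7 0 0 0 0
  9 0 0 0 0
  0 0 0 0 0

0 0 0 0 0
7 0 0 0 0
9 0 0 0 0
0 0 0 0 0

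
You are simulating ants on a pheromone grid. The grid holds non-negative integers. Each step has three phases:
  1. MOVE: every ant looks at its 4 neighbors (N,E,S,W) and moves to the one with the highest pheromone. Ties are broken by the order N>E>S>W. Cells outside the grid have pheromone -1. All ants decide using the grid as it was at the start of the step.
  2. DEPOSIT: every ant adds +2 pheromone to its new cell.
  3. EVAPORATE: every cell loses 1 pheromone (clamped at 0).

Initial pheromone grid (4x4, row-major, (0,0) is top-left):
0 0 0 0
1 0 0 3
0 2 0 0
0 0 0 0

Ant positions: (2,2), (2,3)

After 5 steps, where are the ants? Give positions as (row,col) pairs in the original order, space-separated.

Step 1: ant0:(2,2)->W->(2,1) | ant1:(2,3)->N->(1,3)
  grid max=4 at (1,3)
Step 2: ant0:(2,1)->N->(1,1) | ant1:(1,3)->N->(0,3)
  grid max=3 at (1,3)
Step 3: ant0:(1,1)->S->(2,1) | ant1:(0,3)->S->(1,3)
  grid max=4 at (1,3)
Step 4: ant0:(2,1)->N->(1,1) | ant1:(1,3)->N->(0,3)
  grid max=3 at (1,3)
Step 5: ant0:(1,1)->S->(2,1) | ant1:(0,3)->S->(1,3)
  grid max=4 at (1,3)

(2,1) (1,3)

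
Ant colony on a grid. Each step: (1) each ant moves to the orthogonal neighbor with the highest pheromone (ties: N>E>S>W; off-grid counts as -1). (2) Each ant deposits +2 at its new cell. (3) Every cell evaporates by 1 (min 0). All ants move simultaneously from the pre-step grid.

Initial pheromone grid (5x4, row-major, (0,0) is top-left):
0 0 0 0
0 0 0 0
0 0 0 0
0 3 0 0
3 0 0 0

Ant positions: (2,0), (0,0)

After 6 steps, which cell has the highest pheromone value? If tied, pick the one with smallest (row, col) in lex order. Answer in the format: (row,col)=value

Answer: (1,3)=3

Derivation:
Step 1: ant0:(2,0)->N->(1,0) | ant1:(0,0)->E->(0,1)
  grid max=2 at (3,1)
Step 2: ant0:(1,0)->N->(0,0) | ant1:(0,1)->E->(0,2)
  grid max=1 at (0,0)
Step 3: ant0:(0,0)->E->(0,1) | ant1:(0,2)->E->(0,3)
  grid max=1 at (0,1)
Step 4: ant0:(0,1)->E->(0,2) | ant1:(0,3)->S->(1,3)
  grid max=1 at (0,2)
Step 5: ant0:(0,2)->E->(0,3) | ant1:(1,3)->N->(0,3)
  grid max=3 at (0,3)
Step 6: ant0:(0,3)->S->(1,3) | ant1:(0,3)->S->(1,3)
  grid max=3 at (1,3)
Final grid:
  0 0 0 2
  0 0 0 3
  0 0 0 0
  0 0 0 0
  0 0 0 0
Max pheromone 3 at (1,3)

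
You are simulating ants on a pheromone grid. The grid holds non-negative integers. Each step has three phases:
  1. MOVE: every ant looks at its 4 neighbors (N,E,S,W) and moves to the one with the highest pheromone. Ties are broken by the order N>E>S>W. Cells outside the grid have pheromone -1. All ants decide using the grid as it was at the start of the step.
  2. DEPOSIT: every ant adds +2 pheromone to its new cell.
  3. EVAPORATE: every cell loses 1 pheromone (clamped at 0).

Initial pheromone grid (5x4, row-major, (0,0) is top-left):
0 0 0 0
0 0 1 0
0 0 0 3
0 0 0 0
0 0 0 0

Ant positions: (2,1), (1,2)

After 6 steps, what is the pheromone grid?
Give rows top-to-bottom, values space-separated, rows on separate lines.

After step 1: ants at (1,1),(0,2)
  0 0 1 0
  0 1 0 0
  0 0 0 2
  0 0 0 0
  0 0 0 0
After step 2: ants at (0,1),(0,3)
  0 1 0 1
  0 0 0 0
  0 0 0 1
  0 0 0 0
  0 0 0 0
After step 3: ants at (0,2),(1,3)
  0 0 1 0
  0 0 0 1
  0 0 0 0
  0 0 0 0
  0 0 0 0
After step 4: ants at (0,3),(0,3)
  0 0 0 3
  0 0 0 0
  0 0 0 0
  0 0 0 0
  0 0 0 0
After step 5: ants at (1,3),(1,3)
  0 0 0 2
  0 0 0 3
  0 0 0 0
  0 0 0 0
  0 0 0 0
After step 6: ants at (0,3),(0,3)
  0 0 0 5
  0 0 0 2
  0 0 0 0
  0 0 0 0
  0 0 0 0

0 0 0 5
0 0 0 2
0 0 0 0
0 0 0 0
0 0 0 0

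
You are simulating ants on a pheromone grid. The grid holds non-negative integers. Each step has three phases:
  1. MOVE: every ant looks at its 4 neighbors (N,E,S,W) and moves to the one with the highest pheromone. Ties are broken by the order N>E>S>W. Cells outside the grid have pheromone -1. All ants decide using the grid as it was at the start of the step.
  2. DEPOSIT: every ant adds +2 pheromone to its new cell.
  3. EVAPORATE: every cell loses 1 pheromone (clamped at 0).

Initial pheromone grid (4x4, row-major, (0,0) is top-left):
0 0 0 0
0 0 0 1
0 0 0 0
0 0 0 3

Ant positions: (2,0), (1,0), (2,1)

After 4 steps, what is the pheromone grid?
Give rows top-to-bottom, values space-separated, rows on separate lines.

After step 1: ants at (1,0),(0,0),(1,1)
  1 0 0 0
  1 1 0 0
  0 0 0 0
  0 0 0 2
After step 2: ants at (0,0),(1,0),(1,0)
  2 0 0 0
  4 0 0 0
  0 0 0 0
  0 0 0 1
After step 3: ants at (1,0),(0,0),(0,0)
  5 0 0 0
  5 0 0 0
  0 0 0 0
  0 0 0 0
After step 4: ants at (0,0),(1,0),(1,0)
  6 0 0 0
  8 0 0 0
  0 0 0 0
  0 0 0 0

6 0 0 0
8 0 0 0
0 0 0 0
0 0 0 0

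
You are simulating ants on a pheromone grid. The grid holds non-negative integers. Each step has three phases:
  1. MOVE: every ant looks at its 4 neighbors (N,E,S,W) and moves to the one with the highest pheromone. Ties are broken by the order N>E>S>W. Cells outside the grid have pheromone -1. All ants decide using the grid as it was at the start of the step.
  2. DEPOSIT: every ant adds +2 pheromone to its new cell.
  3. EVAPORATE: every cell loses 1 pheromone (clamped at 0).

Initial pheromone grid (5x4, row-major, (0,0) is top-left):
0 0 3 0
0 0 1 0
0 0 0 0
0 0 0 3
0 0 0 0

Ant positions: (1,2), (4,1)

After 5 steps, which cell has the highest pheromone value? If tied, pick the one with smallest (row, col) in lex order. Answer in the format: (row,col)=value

Answer: (0,2)=6

Derivation:
Step 1: ant0:(1,2)->N->(0,2) | ant1:(4,1)->N->(3,1)
  grid max=4 at (0,2)
Step 2: ant0:(0,2)->E->(0,3) | ant1:(3,1)->N->(2,1)
  grid max=3 at (0,2)
Step 3: ant0:(0,3)->W->(0,2) | ant1:(2,1)->N->(1,1)
  grid max=4 at (0,2)
Step 4: ant0:(0,2)->E->(0,3) | ant1:(1,1)->N->(0,1)
  grid max=3 at (0,2)
Step 5: ant0:(0,3)->W->(0,2) | ant1:(0,1)->E->(0,2)
  grid max=6 at (0,2)
Final grid:
  0 0 6 0
  0 0 0 0
  0 0 0 0
  0 0 0 0
  0 0 0 0
Max pheromone 6 at (0,2)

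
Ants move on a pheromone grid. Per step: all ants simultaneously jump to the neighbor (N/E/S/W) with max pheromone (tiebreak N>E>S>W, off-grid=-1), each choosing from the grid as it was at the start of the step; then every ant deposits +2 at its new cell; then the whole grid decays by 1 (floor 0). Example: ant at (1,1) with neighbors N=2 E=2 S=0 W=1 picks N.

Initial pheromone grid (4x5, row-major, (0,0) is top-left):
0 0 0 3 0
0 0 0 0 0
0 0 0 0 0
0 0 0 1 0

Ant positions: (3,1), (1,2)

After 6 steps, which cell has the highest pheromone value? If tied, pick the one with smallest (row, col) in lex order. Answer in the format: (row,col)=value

Step 1: ant0:(3,1)->N->(2,1) | ant1:(1,2)->N->(0,2)
  grid max=2 at (0,3)
Step 2: ant0:(2,1)->N->(1,1) | ant1:(0,2)->E->(0,3)
  grid max=3 at (0,3)
Step 3: ant0:(1,1)->N->(0,1) | ant1:(0,3)->E->(0,4)
  grid max=2 at (0,3)
Step 4: ant0:(0,1)->E->(0,2) | ant1:(0,4)->W->(0,3)
  grid max=3 at (0,3)
Step 5: ant0:(0,2)->E->(0,3) | ant1:(0,3)->W->(0,2)
  grid max=4 at (0,3)
Step 6: ant0:(0,3)->W->(0,2) | ant1:(0,2)->E->(0,3)
  grid max=5 at (0,3)
Final grid:
  0 0 3 5 0
  0 0 0 0 0
  0 0 0 0 0
  0 0 0 0 0
Max pheromone 5 at (0,3)

Answer: (0,3)=5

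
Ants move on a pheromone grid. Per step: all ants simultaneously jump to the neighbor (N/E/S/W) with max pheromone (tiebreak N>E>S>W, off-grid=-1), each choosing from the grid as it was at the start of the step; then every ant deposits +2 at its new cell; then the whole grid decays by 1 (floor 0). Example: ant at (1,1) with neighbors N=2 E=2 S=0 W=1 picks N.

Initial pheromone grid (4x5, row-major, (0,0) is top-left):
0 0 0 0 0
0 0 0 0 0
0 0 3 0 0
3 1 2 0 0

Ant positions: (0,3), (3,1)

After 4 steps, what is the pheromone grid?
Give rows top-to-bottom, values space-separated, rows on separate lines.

After step 1: ants at (0,4),(3,0)
  0 0 0 0 1
  0 0 0 0 0
  0 0 2 0 0
  4 0 1 0 0
After step 2: ants at (1,4),(2,0)
  0 0 0 0 0
  0 0 0 0 1
  1 0 1 0 0
  3 0 0 0 0
After step 3: ants at (0,4),(3,0)
  0 0 0 0 1
  0 0 0 0 0
  0 0 0 0 0
  4 0 0 0 0
After step 4: ants at (1,4),(2,0)
  0 0 0 0 0
  0 0 0 0 1
  1 0 0 0 0
  3 0 0 0 0

0 0 0 0 0
0 0 0 0 1
1 0 0 0 0
3 0 0 0 0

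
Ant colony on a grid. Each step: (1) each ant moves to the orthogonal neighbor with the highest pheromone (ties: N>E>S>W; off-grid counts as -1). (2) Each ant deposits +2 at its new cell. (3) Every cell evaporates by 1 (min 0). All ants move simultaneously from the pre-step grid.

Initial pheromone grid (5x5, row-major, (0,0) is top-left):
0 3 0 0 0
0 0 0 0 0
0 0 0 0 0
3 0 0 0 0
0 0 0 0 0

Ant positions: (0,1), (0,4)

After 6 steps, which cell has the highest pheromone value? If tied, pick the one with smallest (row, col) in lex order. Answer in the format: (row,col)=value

Answer: (0,1)=3

Derivation:
Step 1: ant0:(0,1)->E->(0,2) | ant1:(0,4)->S->(1,4)
  grid max=2 at (0,1)
Step 2: ant0:(0,2)->W->(0,1) | ant1:(1,4)->N->(0,4)
  grid max=3 at (0,1)
Step 3: ant0:(0,1)->E->(0,2) | ant1:(0,4)->S->(1,4)
  grid max=2 at (0,1)
Step 4: ant0:(0,2)->W->(0,1) | ant1:(1,4)->N->(0,4)
  grid max=3 at (0,1)
Step 5: ant0:(0,1)->E->(0,2) | ant1:(0,4)->S->(1,4)
  grid max=2 at (0,1)
Step 6: ant0:(0,2)->W->(0,1) | ant1:(1,4)->N->(0,4)
  grid max=3 at (0,1)
Final grid:
  0 3 0 0 1
  0 0 0 0 0
  0 0 0 0 0
  0 0 0 0 0
  0 0 0 0 0
Max pheromone 3 at (0,1)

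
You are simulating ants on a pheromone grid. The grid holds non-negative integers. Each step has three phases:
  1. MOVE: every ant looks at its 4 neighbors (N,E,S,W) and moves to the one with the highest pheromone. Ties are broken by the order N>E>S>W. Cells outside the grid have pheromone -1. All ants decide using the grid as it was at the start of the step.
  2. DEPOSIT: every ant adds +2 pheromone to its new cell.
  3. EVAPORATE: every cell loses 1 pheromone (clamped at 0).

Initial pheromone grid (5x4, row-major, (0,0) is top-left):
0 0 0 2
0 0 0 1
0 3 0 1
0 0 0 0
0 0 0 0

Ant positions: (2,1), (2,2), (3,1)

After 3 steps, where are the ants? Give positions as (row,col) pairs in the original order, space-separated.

Step 1: ant0:(2,1)->N->(1,1) | ant1:(2,2)->W->(2,1) | ant2:(3,1)->N->(2,1)
  grid max=6 at (2,1)
Step 2: ant0:(1,1)->S->(2,1) | ant1:(2,1)->N->(1,1) | ant2:(2,1)->N->(1,1)
  grid max=7 at (2,1)
Step 3: ant0:(2,1)->N->(1,1) | ant1:(1,1)->S->(2,1) | ant2:(1,1)->S->(2,1)
  grid max=10 at (2,1)

(1,1) (2,1) (2,1)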